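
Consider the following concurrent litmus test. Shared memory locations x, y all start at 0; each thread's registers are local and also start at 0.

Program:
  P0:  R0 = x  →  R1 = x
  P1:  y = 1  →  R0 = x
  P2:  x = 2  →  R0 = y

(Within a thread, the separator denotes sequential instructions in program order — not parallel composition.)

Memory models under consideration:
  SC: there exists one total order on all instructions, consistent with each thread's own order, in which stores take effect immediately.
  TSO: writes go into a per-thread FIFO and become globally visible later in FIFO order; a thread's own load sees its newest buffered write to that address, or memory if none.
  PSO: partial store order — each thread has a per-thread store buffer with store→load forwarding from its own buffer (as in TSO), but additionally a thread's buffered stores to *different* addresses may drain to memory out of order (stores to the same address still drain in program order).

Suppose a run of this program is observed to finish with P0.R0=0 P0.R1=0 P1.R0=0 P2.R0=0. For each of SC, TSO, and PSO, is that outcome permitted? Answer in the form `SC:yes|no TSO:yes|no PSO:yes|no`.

outcome vector order: (P0.R0,P0.R1,P1.R0,P2.R0)
SC: 9 outcomes — {0/0/0/1; 0/0/2/0; 0/0/2/1; 0/2/0/1; 0/2/2/0; 0/2/2/1; 2/2/0/1; 2/2/2/0; 2/2/2/1}
TSO: 12 outcomes — {0/0/0/0; 0/0/0/1; 0/0/2/0; 0/0/2/1; 0/2/0/0; 0/2/0/1; 0/2/2/0; 0/2/2/1; 2/2/0/0; 2/2/0/1; 2/2/2/0; 2/2/2/1}
PSO: 12 outcomes — {0/0/0/0; 0/0/0/1; 0/0/2/0; 0/0/2/1; 0/2/0/0; 0/2/0/1; 0/2/2/0; 0/2/2/1; 2/2/0/0; 2/2/0/1; 2/2/2/0; 2/2/2/1}
target 0/0/0/0 ∈ {TSO,PSO}

SC:no TSO:yes PSO:yes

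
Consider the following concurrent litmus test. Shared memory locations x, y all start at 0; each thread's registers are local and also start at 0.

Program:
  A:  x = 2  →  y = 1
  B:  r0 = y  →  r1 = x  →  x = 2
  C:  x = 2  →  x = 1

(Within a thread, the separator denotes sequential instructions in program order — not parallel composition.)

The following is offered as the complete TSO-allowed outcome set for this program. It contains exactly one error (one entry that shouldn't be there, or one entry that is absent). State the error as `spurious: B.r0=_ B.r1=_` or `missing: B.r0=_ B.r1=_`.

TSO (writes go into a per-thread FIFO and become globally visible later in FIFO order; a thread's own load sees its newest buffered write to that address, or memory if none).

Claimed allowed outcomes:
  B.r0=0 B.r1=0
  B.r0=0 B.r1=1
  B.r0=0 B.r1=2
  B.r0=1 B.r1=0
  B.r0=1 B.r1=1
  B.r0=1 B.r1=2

outcome vector order: (B.r0,B.r1)
[TSO] allowed = {<0 0>; <0 1>; <0 2>; <1 1>; <1 2>}
claimed∖TSO = {<1 0>}

spurious: B.r0=1 B.r1=0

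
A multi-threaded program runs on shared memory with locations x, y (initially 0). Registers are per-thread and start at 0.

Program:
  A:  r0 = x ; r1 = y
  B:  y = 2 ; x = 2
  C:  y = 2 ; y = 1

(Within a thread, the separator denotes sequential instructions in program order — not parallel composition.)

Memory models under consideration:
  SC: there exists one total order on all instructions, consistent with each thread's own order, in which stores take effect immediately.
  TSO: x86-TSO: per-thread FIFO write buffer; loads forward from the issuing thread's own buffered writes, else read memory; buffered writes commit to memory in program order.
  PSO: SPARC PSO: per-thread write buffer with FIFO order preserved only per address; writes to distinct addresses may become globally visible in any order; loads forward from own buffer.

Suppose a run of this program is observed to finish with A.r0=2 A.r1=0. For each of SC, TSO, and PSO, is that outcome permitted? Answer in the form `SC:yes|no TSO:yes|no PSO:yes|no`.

SC:no TSO:no PSO:yes

outcome vector order: (A.r0,A.r1)
[SC] allowed = {(0,0); (0,1); (0,2); (2,1); (2,2)}
[TSO] allowed = {(0,0); (0,1); (0,2); (2,1); (2,2)}
[PSO] allowed = {(0,0); (0,1); (0,2); (2,0); (2,1); (2,2)}
target (2,0) ∈ {PSO}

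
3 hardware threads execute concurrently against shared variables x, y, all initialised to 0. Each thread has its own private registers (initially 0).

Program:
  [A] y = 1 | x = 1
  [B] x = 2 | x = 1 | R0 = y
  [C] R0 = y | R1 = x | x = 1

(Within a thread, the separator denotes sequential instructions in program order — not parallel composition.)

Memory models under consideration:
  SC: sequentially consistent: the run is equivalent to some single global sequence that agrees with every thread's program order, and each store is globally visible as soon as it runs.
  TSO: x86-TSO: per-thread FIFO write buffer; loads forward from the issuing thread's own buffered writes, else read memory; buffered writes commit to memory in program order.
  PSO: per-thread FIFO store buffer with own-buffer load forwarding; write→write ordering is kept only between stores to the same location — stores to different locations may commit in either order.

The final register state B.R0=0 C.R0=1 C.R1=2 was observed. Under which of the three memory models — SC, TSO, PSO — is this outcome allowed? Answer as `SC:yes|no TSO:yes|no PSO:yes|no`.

outcome vector order: (B.R0,C.R0,C.R1)
[SC] allowed = {(0,0,0), (0,0,1), (0,0,2), (0,1,1), (1,0,0), (1,0,1), (1,0,2), (1,1,0), (1,1,1), (1,1,2)}
[TSO] allowed = {(0,0,0), (0,0,1), (0,0,2), (0,1,0), (0,1,1), (0,1,2), (1,0,0), (1,0,1), (1,0,2), (1,1,0), (1,1,1), (1,1,2)}
[PSO] allowed = {(0,0,0), (0,0,1), (0,0,2), (0,1,0), (0,1,1), (0,1,2), (1,0,0), (1,0,1), (1,0,2), (1,1,0), (1,1,1), (1,1,2)}
target (0,1,2) ∈ {TSO,PSO}

SC:no TSO:yes PSO:yes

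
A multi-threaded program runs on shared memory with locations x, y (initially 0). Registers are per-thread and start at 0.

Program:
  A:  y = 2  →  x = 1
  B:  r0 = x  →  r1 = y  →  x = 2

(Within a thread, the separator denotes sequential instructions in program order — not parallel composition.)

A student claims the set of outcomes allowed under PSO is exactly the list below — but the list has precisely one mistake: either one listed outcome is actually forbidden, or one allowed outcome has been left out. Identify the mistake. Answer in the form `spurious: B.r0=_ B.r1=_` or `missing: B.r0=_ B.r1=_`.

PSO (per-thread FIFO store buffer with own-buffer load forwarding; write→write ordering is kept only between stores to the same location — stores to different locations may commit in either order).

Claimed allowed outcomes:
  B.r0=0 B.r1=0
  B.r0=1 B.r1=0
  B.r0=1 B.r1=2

missing: B.r0=0 B.r1=2

outcome vector order: (B.r0,B.r1)
PSO: 4 outcomes — {00, 02, 10, 12}
PSO∖claimed = {02}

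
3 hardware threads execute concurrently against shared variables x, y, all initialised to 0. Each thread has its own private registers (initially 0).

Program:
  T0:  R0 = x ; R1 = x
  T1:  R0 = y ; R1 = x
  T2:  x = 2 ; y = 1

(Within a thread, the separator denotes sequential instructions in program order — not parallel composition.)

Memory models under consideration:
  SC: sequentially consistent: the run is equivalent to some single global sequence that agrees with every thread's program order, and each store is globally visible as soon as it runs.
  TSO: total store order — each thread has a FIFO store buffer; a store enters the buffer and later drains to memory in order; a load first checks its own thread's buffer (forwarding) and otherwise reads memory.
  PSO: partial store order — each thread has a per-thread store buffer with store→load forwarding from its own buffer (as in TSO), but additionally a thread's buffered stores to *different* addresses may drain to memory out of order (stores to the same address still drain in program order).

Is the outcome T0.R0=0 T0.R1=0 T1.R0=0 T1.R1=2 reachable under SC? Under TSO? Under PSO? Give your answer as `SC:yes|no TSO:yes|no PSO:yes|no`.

SC:yes TSO:yes PSO:yes

outcome vector order: (T0.R0,T0.R1,T1.R0,T1.R1)
SC: 9 outcomes — {0/0/0/0 0/0/0/2 0/0/1/2 0/2/0/0 0/2/0/2 0/2/1/2 2/2/0/0 2/2/0/2 2/2/1/2}
TSO: 9 outcomes — {0/0/0/0 0/0/0/2 0/0/1/2 0/2/0/0 0/2/0/2 0/2/1/2 2/2/0/0 2/2/0/2 2/2/1/2}
PSO: 12 outcomes — {0/0/0/0 0/0/0/2 0/0/1/0 0/0/1/2 0/2/0/0 0/2/0/2 0/2/1/0 0/2/1/2 2/2/0/0 2/2/0/2 2/2/1/0 2/2/1/2}
target 0/0/0/2 ∈ {SC,TSO,PSO}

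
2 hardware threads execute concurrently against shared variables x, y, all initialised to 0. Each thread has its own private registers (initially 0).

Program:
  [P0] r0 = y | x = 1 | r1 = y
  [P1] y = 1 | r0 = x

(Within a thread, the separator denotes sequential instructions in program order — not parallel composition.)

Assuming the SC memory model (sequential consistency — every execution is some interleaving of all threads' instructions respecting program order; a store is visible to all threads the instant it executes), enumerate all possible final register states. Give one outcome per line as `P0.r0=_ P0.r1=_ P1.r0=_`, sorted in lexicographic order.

outcome vector order: (P0.r0,P0.r1,P1.r0)
|SC outcomes| = 5

P0.r0=0 P0.r1=0 P1.r0=1
P0.r0=0 P0.r1=1 P1.r0=0
P0.r0=0 P0.r1=1 P1.r0=1
P0.r0=1 P0.r1=1 P1.r0=0
P0.r0=1 P0.r1=1 P1.r0=1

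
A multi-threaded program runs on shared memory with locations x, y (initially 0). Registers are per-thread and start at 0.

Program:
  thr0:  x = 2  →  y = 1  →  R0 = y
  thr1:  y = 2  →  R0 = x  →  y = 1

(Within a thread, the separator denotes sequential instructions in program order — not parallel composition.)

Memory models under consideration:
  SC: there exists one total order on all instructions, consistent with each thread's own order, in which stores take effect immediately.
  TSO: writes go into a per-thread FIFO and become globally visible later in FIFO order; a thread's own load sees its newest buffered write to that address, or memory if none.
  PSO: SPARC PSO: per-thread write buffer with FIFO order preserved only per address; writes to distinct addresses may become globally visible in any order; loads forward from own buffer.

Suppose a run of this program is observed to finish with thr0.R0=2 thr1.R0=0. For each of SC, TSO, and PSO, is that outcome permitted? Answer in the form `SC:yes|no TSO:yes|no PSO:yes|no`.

outcome vector order: (thr0.R0,thr1.R0)
SC (3): (1,0); (1,2); (2,2)
TSO (4): (1,0); (1,2); (2,0); (2,2)
PSO (4): (1,0); (1,2); (2,0); (2,2)
target (2,0) ∈ {TSO,PSO}

SC:no TSO:yes PSO:yes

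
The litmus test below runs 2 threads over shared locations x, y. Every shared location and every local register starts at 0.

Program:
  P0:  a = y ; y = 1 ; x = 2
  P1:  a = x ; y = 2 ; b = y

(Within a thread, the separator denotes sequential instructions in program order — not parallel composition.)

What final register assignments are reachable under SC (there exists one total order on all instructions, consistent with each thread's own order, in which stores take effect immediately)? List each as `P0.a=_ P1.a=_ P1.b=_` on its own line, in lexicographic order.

outcome vector order: (P0.a,P1.a,P1.b)
|SC outcomes| = 5

P0.a=0 P1.a=0 P1.b=1
P0.a=0 P1.a=0 P1.b=2
P0.a=0 P1.a=2 P1.b=2
P0.a=2 P1.a=0 P1.b=1
P0.a=2 P1.a=0 P1.b=2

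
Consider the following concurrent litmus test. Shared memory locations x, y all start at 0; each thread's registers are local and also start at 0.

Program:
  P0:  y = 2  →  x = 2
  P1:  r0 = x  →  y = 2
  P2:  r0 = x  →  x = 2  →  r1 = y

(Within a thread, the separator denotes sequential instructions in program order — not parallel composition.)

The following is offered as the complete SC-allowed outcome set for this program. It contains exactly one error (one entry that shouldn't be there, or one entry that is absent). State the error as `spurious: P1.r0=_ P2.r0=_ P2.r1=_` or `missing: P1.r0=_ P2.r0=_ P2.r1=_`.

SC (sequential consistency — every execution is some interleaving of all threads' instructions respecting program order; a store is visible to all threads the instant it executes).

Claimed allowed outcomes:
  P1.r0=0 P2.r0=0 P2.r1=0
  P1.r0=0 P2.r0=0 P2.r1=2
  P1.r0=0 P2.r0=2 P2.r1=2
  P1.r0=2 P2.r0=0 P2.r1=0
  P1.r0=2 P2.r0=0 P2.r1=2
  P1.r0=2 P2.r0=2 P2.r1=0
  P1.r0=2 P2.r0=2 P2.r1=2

outcome vector order: (P1.r0,P2.r0,P2.r1)
[SC] allowed = {<0 0 0>, <0 0 2>, <0 2 2>, <2 0 0>, <2 0 2>, <2 2 2>}
claimed∖SC = {<2 2 0>}

spurious: P1.r0=2 P2.r0=2 P2.r1=0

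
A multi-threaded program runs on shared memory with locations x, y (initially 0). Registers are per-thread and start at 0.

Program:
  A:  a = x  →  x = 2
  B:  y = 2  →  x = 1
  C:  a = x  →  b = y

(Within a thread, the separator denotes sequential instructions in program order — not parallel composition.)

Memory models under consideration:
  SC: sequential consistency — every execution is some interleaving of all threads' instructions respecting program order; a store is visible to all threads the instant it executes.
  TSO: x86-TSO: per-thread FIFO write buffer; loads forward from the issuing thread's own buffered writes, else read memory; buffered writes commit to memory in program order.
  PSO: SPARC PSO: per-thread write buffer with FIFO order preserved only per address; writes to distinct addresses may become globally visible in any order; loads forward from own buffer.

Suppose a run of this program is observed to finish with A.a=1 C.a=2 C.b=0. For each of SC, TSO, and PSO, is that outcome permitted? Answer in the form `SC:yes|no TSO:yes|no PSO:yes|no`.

SC:no TSO:no PSO:yes

outcome vector order: (A.a,C.a,C.b)
SC (9): (0,0,0) (0,0,2) (0,1,2) (0,2,0) (0,2,2) (1,0,0) (1,0,2) (1,1,2) (1,2,2)
TSO (9): (0,0,0) (0,0,2) (0,1,2) (0,2,0) (0,2,2) (1,0,0) (1,0,2) (1,1,2) (1,2,2)
PSO (12): (0,0,0) (0,0,2) (0,1,0) (0,1,2) (0,2,0) (0,2,2) (1,0,0) (1,0,2) (1,1,0) (1,1,2) (1,2,0) (1,2,2)
target (1,2,0) ∈ {PSO}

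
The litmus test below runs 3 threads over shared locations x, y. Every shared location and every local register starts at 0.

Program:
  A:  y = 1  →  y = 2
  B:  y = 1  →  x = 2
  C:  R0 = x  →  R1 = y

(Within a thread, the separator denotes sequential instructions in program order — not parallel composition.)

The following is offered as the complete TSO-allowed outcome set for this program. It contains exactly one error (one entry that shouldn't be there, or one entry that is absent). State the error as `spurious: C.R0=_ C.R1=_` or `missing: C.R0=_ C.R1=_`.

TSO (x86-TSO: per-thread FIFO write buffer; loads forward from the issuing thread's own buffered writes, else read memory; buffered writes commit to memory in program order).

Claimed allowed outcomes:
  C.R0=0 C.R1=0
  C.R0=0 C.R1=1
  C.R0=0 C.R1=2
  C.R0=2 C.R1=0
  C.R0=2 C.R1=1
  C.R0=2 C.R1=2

outcome vector order: (C.R0,C.R1)
under TSO → <0 0>, <0 1>, <0 2>, <2 1>, <2 2>
claimed∖TSO = {<2 0>}

spurious: C.R0=2 C.R1=0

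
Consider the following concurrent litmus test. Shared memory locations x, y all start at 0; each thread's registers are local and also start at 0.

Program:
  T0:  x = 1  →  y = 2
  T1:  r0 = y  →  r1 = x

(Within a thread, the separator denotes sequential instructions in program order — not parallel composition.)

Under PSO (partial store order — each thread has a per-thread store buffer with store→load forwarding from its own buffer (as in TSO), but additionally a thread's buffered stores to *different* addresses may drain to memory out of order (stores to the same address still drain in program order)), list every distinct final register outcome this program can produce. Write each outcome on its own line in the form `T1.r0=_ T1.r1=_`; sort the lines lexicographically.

outcome vector order: (T1.r0,T1.r1)
|PSO outcomes| = 4

T1.r0=0 T1.r1=0
T1.r0=0 T1.r1=1
T1.r0=2 T1.r1=0
T1.r0=2 T1.r1=1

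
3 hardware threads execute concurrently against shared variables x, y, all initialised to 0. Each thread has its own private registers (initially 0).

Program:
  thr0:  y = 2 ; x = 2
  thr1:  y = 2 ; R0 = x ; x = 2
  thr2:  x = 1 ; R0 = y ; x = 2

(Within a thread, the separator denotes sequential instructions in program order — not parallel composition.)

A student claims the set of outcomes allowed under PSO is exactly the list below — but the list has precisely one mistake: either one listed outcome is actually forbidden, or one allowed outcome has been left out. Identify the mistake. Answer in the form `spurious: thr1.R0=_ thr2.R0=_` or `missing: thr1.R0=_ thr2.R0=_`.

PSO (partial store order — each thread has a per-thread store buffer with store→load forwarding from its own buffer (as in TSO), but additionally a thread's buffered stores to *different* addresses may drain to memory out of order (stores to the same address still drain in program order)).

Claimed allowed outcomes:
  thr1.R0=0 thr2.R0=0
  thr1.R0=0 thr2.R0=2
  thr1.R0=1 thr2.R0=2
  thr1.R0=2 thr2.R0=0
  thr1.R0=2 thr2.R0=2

outcome vector order: (thr1.R0,thr2.R0)
[PSO] allowed = {0/0 0/2 1/0 1/2 2/0 2/2}
PSO∖claimed = {1/0}

missing: thr1.R0=1 thr2.R0=0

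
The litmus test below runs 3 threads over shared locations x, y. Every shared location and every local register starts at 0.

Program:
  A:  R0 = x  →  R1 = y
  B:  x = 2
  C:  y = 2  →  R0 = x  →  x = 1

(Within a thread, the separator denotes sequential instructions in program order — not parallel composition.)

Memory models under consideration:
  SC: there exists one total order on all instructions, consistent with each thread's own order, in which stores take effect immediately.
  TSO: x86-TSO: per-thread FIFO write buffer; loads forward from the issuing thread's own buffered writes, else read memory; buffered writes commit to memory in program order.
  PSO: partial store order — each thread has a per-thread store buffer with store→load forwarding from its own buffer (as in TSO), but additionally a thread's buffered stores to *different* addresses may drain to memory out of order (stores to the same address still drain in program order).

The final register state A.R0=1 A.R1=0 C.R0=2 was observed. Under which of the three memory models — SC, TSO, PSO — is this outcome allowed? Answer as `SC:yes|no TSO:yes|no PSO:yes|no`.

outcome vector order: (A.R0,A.R1,C.R0)
SC: 9 outcomes — {0/0/0 0/0/2 0/2/0 0/2/2 1/2/0 1/2/2 2/0/2 2/2/0 2/2/2}
TSO: 10 outcomes — {0/0/0 0/0/2 0/2/0 0/2/2 1/2/0 1/2/2 2/0/0 2/0/2 2/2/0 2/2/2}
PSO: 12 outcomes — {0/0/0 0/0/2 0/2/0 0/2/2 1/0/0 1/0/2 1/2/0 1/2/2 2/0/0 2/0/2 2/2/0 2/2/2}
target 1/0/2 ∈ {PSO}

SC:no TSO:no PSO:yes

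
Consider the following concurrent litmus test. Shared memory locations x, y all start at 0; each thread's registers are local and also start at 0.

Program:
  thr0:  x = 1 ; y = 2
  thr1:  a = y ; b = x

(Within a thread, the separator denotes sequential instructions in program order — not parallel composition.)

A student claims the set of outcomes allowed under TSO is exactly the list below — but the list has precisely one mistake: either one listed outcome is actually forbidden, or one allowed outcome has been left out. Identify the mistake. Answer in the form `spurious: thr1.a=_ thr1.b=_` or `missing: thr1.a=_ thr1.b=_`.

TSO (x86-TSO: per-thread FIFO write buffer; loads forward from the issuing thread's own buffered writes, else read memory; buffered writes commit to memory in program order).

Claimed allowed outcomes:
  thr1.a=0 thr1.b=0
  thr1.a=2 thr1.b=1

missing: thr1.a=0 thr1.b=1

outcome vector order: (thr1.a,thr1.b)
TSO (3): <0 0>; <0 1>; <2 1>
TSO∖claimed = {<0 1>}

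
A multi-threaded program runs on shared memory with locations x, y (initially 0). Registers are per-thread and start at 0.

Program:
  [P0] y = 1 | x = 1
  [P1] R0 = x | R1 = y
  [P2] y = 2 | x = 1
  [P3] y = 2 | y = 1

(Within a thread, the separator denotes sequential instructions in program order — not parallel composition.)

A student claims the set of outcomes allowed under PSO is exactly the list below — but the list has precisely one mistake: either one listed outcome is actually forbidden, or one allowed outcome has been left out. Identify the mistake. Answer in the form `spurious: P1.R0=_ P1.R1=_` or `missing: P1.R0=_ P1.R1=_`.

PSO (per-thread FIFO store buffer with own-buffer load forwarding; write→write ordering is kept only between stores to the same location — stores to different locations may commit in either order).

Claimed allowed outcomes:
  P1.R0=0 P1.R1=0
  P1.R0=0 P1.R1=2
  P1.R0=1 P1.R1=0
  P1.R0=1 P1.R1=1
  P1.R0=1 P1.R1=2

missing: P1.R0=0 P1.R1=1

outcome vector order: (P1.R0,P1.R1)
under PSO → <0 0> <0 1> <0 2> <1 0> <1 1> <1 2>
PSO∖claimed = {<0 1>}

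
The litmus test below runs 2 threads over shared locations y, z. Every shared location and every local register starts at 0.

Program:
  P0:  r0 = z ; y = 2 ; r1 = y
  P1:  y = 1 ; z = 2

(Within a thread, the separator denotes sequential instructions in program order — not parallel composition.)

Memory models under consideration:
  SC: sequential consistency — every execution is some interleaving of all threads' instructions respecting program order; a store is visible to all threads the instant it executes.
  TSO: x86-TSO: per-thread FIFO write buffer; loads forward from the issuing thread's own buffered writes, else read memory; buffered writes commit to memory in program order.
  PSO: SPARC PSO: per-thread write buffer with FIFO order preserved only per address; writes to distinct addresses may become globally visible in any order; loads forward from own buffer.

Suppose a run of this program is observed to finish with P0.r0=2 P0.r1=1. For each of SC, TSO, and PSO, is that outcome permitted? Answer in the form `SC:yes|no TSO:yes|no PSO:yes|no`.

outcome vector order: (P0.r0,P0.r1)
SC (3): 0/1; 0/2; 2/2
TSO (3): 0/1; 0/2; 2/2
PSO (4): 0/1; 0/2; 2/1; 2/2
target 2/1 ∈ {PSO}

SC:no TSO:no PSO:yes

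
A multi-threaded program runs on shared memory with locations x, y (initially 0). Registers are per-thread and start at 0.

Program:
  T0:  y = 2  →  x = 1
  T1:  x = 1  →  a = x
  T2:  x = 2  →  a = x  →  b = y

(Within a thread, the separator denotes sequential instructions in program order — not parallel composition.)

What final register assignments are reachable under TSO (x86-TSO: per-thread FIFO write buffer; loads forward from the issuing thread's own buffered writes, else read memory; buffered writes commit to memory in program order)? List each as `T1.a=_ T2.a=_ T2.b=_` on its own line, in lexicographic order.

outcome vector order: (T1.a,T2.a,T2.b)
|TSO outcomes| = 7

T1.a=1 T2.a=1 T2.b=0
T1.a=1 T2.a=1 T2.b=2
T1.a=1 T2.a=2 T2.b=0
T1.a=1 T2.a=2 T2.b=2
T1.a=2 T2.a=1 T2.b=2
T1.a=2 T2.a=2 T2.b=0
T1.a=2 T2.a=2 T2.b=2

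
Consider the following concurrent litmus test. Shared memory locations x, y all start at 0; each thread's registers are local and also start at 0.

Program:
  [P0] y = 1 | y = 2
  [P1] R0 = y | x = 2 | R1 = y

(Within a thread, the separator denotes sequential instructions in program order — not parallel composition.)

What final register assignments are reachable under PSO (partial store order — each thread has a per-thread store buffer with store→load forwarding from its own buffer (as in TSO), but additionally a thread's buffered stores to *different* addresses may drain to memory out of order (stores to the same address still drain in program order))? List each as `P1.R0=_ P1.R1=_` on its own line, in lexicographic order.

outcome vector order: (P1.R0,P1.R1)
|PSO outcomes| = 6

P1.R0=0 P1.R1=0
P1.R0=0 P1.R1=1
P1.R0=0 P1.R1=2
P1.R0=1 P1.R1=1
P1.R0=1 P1.R1=2
P1.R0=2 P1.R1=2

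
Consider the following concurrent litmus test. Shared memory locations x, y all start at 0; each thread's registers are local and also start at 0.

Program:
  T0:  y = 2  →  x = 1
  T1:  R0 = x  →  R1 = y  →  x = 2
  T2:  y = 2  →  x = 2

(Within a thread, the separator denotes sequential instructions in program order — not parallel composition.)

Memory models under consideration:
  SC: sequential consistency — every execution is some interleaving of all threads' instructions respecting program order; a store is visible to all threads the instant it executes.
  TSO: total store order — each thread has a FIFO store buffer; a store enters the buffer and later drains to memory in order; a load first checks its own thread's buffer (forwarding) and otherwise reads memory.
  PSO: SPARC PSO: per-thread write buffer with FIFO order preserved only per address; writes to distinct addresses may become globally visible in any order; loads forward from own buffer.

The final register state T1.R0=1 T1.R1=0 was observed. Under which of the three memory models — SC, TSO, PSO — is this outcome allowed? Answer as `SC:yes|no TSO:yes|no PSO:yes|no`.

SC:no TSO:no PSO:yes

outcome vector order: (T1.R0,T1.R1)
SC: 4 outcomes — {00, 02, 12, 22}
TSO: 4 outcomes — {00, 02, 12, 22}
PSO: 6 outcomes — {00, 02, 10, 12, 20, 22}
target 10 ∈ {PSO}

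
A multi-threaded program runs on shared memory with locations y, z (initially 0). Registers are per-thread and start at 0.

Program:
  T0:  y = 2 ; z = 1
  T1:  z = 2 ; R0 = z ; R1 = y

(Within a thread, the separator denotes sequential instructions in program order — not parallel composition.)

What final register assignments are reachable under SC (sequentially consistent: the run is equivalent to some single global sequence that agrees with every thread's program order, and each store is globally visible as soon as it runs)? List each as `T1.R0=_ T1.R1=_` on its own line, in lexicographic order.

T1.R0=1 T1.R1=2
T1.R0=2 T1.R1=0
T1.R0=2 T1.R1=2

outcome vector order: (T1.R0,T1.R1)
|SC outcomes| = 3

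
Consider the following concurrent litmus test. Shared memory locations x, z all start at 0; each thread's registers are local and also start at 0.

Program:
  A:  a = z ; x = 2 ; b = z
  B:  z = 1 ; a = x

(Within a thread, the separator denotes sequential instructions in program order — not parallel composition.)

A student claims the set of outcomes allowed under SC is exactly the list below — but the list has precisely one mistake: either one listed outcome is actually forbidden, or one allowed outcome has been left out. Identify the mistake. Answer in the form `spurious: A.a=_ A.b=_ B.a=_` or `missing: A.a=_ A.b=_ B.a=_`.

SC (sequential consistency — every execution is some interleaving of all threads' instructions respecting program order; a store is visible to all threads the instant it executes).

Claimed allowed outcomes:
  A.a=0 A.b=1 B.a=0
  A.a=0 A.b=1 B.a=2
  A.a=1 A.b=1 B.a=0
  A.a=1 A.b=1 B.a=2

missing: A.a=0 A.b=0 B.a=2

outcome vector order: (A.a,A.b,B.a)
SC: 5 outcomes — {(0,0,2) (0,1,0) (0,1,2) (1,1,0) (1,1,2)}
SC∖claimed = {(0,0,2)}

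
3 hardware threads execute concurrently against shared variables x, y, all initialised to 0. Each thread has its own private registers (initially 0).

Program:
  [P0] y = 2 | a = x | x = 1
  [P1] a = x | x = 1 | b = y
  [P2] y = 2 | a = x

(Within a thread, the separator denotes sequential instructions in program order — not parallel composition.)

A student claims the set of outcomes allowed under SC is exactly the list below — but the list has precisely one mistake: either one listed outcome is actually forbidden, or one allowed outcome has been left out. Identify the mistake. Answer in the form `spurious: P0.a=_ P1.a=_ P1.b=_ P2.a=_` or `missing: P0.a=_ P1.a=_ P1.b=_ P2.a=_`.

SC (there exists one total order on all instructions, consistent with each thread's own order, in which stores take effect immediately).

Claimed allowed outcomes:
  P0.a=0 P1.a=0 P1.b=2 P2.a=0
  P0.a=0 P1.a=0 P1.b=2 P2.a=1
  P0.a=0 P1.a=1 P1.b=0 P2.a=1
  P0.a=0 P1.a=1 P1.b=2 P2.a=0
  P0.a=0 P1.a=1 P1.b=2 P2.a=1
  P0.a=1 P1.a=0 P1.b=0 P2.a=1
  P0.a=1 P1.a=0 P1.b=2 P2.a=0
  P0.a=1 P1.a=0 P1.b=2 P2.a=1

outcome vector order: (P0.a,P1.a,P1.b,P2.a)
SC (7): (0,0,2,0); (0,0,2,1); (0,1,2,0); (0,1,2,1); (1,0,0,1); (1,0,2,0); (1,0,2,1)
claimed∖SC = {(0,1,0,1)}

spurious: P0.a=0 P1.a=1 P1.b=0 P2.a=1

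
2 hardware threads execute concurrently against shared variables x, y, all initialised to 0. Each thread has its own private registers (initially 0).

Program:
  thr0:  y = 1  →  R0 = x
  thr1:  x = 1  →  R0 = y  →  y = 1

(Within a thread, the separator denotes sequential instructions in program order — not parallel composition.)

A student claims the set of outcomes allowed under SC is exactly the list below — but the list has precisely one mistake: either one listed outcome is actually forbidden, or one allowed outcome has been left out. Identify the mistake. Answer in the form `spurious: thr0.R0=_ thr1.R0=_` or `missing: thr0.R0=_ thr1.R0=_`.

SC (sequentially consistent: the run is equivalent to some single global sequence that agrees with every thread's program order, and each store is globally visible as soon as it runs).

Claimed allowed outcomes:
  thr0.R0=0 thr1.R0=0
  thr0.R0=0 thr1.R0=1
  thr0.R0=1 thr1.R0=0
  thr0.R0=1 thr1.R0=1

outcome vector order: (thr0.R0,thr1.R0)
SC: 3 outcomes — {0/1 1/0 1/1}
claimed∖SC = {0/0}

spurious: thr0.R0=0 thr1.R0=0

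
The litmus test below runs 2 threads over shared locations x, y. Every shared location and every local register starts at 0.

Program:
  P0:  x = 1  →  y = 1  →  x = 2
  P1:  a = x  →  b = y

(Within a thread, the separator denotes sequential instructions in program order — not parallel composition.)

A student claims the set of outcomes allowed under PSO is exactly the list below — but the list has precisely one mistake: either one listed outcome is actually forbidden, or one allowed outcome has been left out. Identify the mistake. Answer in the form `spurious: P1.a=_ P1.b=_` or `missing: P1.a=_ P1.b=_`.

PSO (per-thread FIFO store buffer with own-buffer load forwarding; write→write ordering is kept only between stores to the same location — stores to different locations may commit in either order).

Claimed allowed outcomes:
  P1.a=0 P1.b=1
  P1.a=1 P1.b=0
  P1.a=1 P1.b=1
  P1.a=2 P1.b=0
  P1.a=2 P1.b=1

outcome vector order: (P1.a,P1.b)
under PSO → 00 01 10 11 20 21
PSO∖claimed = {00}

missing: P1.a=0 P1.b=0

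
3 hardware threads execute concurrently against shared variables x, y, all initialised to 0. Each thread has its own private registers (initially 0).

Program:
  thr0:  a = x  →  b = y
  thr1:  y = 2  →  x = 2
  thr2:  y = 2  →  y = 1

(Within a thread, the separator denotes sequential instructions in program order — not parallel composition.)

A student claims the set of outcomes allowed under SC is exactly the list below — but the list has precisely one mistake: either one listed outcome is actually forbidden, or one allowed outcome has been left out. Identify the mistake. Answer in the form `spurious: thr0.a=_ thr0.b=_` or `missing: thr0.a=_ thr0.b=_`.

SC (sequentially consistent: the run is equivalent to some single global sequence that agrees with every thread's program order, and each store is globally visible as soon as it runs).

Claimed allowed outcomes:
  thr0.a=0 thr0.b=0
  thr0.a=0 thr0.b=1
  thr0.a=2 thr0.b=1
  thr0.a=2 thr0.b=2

outcome vector order: (thr0.a,thr0.b)
SC (5): 0/0 0/1 0/2 2/1 2/2
SC∖claimed = {0/2}

missing: thr0.a=0 thr0.b=2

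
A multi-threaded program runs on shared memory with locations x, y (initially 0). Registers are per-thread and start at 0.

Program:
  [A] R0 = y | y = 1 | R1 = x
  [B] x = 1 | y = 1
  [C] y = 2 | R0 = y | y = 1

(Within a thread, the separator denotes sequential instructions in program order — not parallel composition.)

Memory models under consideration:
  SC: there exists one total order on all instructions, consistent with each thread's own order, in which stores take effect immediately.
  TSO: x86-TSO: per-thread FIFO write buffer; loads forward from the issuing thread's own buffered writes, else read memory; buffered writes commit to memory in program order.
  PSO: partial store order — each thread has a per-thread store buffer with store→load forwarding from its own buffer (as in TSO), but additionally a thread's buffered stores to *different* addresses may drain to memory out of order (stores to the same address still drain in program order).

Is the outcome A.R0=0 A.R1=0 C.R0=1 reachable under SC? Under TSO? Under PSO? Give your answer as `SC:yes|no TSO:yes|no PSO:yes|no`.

outcome vector order: (A.R0,A.R1,C.R0)
SC (11): <0 0 1>, <0 0 2>, <0 1 1>, <0 1 2>, <1 0 2>, <1 1 1>, <1 1 2>, <2 0 1>, <2 0 2>, <2 1 1>, <2 1 2>
TSO (11): <0 0 1>, <0 0 2>, <0 1 1>, <0 1 2>, <1 0 2>, <1 1 1>, <1 1 2>, <2 0 1>, <2 0 2>, <2 1 1>, <2 1 2>
PSO (12): <0 0 1>, <0 0 2>, <0 1 1>, <0 1 2>, <1 0 1>, <1 0 2>, <1 1 1>, <1 1 2>, <2 0 1>, <2 0 2>, <2 1 1>, <2 1 2>
target <0 0 1> ∈ {SC,TSO,PSO}

SC:yes TSO:yes PSO:yes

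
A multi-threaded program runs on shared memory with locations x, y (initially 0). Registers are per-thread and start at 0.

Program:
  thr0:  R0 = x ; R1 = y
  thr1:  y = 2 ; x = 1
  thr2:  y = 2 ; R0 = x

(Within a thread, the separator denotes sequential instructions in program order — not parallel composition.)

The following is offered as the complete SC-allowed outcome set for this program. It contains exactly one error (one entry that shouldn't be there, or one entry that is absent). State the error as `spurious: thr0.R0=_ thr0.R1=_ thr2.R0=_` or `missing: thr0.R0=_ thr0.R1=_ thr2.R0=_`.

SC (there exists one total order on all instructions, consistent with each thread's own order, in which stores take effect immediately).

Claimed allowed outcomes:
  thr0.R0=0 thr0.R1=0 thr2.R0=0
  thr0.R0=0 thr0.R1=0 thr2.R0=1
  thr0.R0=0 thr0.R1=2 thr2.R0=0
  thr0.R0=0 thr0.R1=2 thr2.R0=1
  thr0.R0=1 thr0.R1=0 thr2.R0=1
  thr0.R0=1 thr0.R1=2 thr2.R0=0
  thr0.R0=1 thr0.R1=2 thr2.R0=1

spurious: thr0.R0=1 thr0.R1=0 thr2.R0=1

outcome vector order: (thr0.R0,thr0.R1,thr2.R0)
under SC → (0,0,0), (0,0,1), (0,2,0), (0,2,1), (1,2,0), (1,2,1)
claimed∖SC = {(1,0,1)}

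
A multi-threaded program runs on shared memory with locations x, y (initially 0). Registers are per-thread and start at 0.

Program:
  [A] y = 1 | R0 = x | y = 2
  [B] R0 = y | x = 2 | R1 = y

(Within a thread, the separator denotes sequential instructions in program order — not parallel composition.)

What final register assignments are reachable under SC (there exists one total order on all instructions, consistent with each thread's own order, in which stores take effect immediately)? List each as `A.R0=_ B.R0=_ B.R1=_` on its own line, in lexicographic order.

A.R0=0 B.R0=0 B.R1=1
A.R0=0 B.R0=0 B.R1=2
A.R0=0 B.R0=1 B.R1=1
A.R0=0 B.R0=1 B.R1=2
A.R0=0 B.R0=2 B.R1=2
A.R0=2 B.R0=0 B.R1=0
A.R0=2 B.R0=0 B.R1=1
A.R0=2 B.R0=0 B.R1=2
A.R0=2 B.R0=1 B.R1=1
A.R0=2 B.R0=1 B.R1=2

outcome vector order: (A.R0,B.R0,B.R1)
|SC outcomes| = 10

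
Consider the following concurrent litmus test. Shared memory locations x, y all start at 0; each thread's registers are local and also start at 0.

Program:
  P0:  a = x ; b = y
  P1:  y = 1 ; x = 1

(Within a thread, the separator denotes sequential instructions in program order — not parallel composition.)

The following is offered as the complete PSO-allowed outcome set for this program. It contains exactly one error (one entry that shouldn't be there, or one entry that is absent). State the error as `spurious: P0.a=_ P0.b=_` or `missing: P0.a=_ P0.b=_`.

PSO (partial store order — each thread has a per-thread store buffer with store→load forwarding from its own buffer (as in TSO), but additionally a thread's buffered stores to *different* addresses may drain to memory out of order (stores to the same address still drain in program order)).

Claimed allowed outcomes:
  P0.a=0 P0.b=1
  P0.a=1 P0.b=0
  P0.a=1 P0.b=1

outcome vector order: (P0.a,P0.b)
under PSO → <0 0> <0 1> <1 0> <1 1>
PSO∖claimed = {<0 0>}

missing: P0.a=0 P0.b=0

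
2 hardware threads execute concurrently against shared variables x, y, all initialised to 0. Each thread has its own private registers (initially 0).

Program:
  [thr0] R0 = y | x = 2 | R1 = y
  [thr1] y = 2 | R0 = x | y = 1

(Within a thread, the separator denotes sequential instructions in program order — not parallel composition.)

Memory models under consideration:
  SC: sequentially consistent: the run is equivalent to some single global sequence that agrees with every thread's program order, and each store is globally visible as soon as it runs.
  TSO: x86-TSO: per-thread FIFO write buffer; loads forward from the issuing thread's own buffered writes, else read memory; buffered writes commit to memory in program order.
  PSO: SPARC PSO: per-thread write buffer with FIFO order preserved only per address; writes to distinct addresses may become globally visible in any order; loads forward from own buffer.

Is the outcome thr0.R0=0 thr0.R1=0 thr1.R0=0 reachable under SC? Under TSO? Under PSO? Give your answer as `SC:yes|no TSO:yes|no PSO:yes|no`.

outcome vector order: (thr0.R0,thr0.R1,thr1.R0)
SC: 10 outcomes — {0/0/2 0/1/0 0/1/2 0/2/0 0/2/2 1/1/0 2/1/0 2/1/2 2/2/0 2/2/2}
TSO: 11 outcomes — {0/0/0 0/0/2 0/1/0 0/1/2 0/2/0 0/2/2 1/1/0 2/1/0 2/1/2 2/2/0 2/2/2}
PSO: 11 outcomes — {0/0/0 0/0/2 0/1/0 0/1/2 0/2/0 0/2/2 1/1/0 2/1/0 2/1/2 2/2/0 2/2/2}
target 0/0/0 ∈ {TSO,PSO}

SC:no TSO:yes PSO:yes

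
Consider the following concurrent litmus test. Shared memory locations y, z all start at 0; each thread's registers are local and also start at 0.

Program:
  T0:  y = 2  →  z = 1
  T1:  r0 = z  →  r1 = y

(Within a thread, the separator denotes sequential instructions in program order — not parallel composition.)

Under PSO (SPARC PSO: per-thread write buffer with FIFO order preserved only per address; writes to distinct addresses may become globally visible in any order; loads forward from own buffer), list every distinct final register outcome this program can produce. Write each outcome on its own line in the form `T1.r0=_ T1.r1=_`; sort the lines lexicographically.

T1.r0=0 T1.r1=0
T1.r0=0 T1.r1=2
T1.r0=1 T1.r1=0
T1.r0=1 T1.r1=2

outcome vector order: (T1.r0,T1.r1)
|PSO outcomes| = 4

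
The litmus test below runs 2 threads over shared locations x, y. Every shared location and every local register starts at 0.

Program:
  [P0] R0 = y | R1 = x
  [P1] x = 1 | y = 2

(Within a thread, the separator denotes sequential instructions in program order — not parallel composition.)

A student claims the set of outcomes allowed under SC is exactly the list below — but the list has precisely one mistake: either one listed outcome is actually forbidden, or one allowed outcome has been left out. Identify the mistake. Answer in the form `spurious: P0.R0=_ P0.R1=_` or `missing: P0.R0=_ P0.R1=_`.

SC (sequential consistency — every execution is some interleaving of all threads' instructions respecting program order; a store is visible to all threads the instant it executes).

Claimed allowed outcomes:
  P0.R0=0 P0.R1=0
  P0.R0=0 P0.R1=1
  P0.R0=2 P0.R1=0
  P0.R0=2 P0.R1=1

spurious: P0.R0=2 P0.R1=0

outcome vector order: (P0.R0,P0.R1)
SC: 3 outcomes — {0/0 0/1 2/1}
claimed∖SC = {2/0}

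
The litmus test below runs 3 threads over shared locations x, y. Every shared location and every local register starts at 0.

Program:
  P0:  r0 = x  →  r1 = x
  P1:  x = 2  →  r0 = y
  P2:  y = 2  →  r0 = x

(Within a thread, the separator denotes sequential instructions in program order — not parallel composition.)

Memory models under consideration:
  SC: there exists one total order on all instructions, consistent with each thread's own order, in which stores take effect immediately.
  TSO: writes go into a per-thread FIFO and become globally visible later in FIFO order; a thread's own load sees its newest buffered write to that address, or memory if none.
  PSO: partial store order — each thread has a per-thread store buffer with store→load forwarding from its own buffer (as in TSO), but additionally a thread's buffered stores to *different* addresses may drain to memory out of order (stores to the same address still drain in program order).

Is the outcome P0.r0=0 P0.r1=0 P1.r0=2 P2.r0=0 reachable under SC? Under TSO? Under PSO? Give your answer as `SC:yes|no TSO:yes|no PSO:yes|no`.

SC:yes TSO:yes PSO:yes

outcome vector order: (P0.r0,P0.r1,P1.r0,P2.r0)
SC: 9 outcomes — {(0,0,0,2) (0,0,2,0) (0,0,2,2) (0,2,0,2) (0,2,2,0) (0,2,2,2) (2,2,0,2) (2,2,2,0) (2,2,2,2)}
TSO: 12 outcomes — {(0,0,0,0) (0,0,0,2) (0,0,2,0) (0,0,2,2) (0,2,0,0) (0,2,0,2) (0,2,2,0) (0,2,2,2) (2,2,0,0) (2,2,0,2) (2,2,2,0) (2,2,2,2)}
PSO: 12 outcomes — {(0,0,0,0) (0,0,0,2) (0,0,2,0) (0,0,2,2) (0,2,0,0) (0,2,0,2) (0,2,2,0) (0,2,2,2) (2,2,0,0) (2,2,0,2) (2,2,2,0) (2,2,2,2)}
target (0,0,2,0) ∈ {SC,TSO,PSO}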